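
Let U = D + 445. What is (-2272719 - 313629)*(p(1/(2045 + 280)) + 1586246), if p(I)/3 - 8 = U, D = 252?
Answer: -4108054295628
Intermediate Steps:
U = 697 (U = 252 + 445 = 697)
p(I) = 2115 (p(I) = 24 + 3*697 = 24 + 2091 = 2115)
(-2272719 - 313629)*(p(1/(2045 + 280)) + 1586246) = (-2272719 - 313629)*(2115 + 1586246) = -2586348*1588361 = -4108054295628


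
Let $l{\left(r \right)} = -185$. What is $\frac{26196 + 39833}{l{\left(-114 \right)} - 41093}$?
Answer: $- \frac{66029}{41278} \approx -1.5996$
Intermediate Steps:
$\frac{26196 + 39833}{l{\left(-114 \right)} - 41093} = \frac{26196 + 39833}{-185 - 41093} = \frac{66029}{-185 - 41093} = \frac{66029}{-41278} = 66029 \left(- \frac{1}{41278}\right) = - \frac{66029}{41278}$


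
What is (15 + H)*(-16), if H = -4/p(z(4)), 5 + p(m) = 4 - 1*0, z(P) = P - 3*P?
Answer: -304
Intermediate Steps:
z(P) = -2*P
p(m) = -1 (p(m) = -5 + (4 - 1*0) = -5 + (4 + 0) = -5 + 4 = -1)
H = 4 (H = -4/(-1) = -4*(-1) = 4)
(15 + H)*(-16) = (15 + 4)*(-16) = 19*(-16) = -304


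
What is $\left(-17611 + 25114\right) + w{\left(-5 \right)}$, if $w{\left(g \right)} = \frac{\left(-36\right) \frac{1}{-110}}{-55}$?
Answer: $\frac{22696557}{3025} \approx 7503.0$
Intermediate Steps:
$w{\left(g \right)} = - \frac{18}{3025}$ ($w{\left(g \right)} = \left(-36\right) \left(- \frac{1}{110}\right) \left(- \frac{1}{55}\right) = \frac{18}{55} \left(- \frac{1}{55}\right) = - \frac{18}{3025}$)
$\left(-17611 + 25114\right) + w{\left(-5 \right)} = \left(-17611 + 25114\right) - \frac{18}{3025} = 7503 - \frac{18}{3025} = \frac{22696557}{3025}$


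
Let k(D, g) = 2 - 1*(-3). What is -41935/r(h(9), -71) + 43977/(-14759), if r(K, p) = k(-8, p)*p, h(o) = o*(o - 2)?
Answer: 120661366/1047889 ≈ 115.15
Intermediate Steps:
h(o) = o*(-2 + o)
k(D, g) = 5 (k(D, g) = 2 + 3 = 5)
r(K, p) = 5*p
-41935/r(h(9), -71) + 43977/(-14759) = -41935/(5*(-71)) + 43977/(-14759) = -41935/(-355) + 43977*(-1/14759) = -41935*(-1/355) - 43977/14759 = 8387/71 - 43977/14759 = 120661366/1047889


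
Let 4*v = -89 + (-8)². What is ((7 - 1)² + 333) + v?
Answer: 1451/4 ≈ 362.75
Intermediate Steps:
v = -25/4 (v = (-89 + (-8)²)/4 = (-89 + 64)/4 = (¼)*(-25) = -25/4 ≈ -6.2500)
((7 - 1)² + 333) + v = ((7 - 1)² + 333) - 25/4 = (6² + 333) - 25/4 = (36 + 333) - 25/4 = 369 - 25/4 = 1451/4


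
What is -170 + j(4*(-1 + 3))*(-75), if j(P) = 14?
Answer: -1220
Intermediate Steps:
-170 + j(4*(-1 + 3))*(-75) = -170 + 14*(-75) = -170 - 1050 = -1220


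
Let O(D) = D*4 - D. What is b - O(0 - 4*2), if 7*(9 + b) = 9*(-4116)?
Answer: -5277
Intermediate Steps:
b = -5301 (b = -9 + (9*(-4116))/7 = -9 + (⅐)*(-37044) = -9 - 5292 = -5301)
O(D) = 3*D (O(D) = 4*D - D = 3*D)
b - O(0 - 4*2) = -5301 - 3*(0 - 4*2) = -5301 - 3*(0 - 8) = -5301 - 3*(-8) = -5301 - 1*(-24) = -5301 + 24 = -5277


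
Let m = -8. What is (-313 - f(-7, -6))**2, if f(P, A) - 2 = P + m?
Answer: 90000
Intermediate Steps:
f(P, A) = -6 + P (f(P, A) = 2 + (P - 8) = 2 + (-8 + P) = -6 + P)
(-313 - f(-7, -6))**2 = (-313 - (-6 - 7))**2 = (-313 - 1*(-13))**2 = (-313 + 13)**2 = (-300)**2 = 90000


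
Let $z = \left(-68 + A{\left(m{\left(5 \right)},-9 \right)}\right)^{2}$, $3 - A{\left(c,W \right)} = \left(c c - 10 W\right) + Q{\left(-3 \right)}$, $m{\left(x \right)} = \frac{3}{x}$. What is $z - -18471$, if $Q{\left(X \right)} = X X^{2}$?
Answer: $\frac{21842056}{625} \approx 34947.0$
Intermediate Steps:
$Q{\left(X \right)} = X^{3}$
$A{\left(c,W \right)} = 30 - c^{2} + 10 W$ ($A{\left(c,W \right)} = 3 - \left(\left(c c - 10 W\right) + \left(-3\right)^{3}\right) = 3 - \left(\left(c^{2} - 10 W\right) - 27\right) = 3 - \left(-27 + c^{2} - 10 W\right) = 3 + \left(27 - c^{2} + 10 W\right) = 30 - c^{2} + 10 W$)
$z = \frac{10297681}{625}$ ($z = \left(-68 + \left(30 - \left(\frac{3}{5}\right)^{2} + 10 \left(-9\right)\right)\right)^{2} = \left(-68 - \left(60 + \left(3 \cdot \frac{1}{5}\right)^{2}\right)\right)^{2} = \left(-68 - \frac{1509}{25}\right)^{2} = \left(- \frac{3209}{25}\right)^{2} = \frac{10297681}{625} \approx 16476.0$)
$z - -18471 = \frac{10297681}{625} - -18471 = \frac{10297681}{625} + 18471 = \frac{21842056}{625}$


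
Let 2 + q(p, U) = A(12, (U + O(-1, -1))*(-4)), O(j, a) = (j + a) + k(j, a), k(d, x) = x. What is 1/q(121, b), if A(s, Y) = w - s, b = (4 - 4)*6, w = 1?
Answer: -1/13 ≈ -0.076923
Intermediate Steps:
b = 0 (b = 0*6 = 0)
O(j, a) = j + 2*a (O(j, a) = (j + a) + a = (a + j) + a = j + 2*a)
A(s, Y) = 1 - s
q(p, U) = -13 (q(p, U) = -2 + (1 - 1*12) = -2 + (1 - 12) = -2 - 11 = -13)
1/q(121, b) = 1/(-13) = -1/13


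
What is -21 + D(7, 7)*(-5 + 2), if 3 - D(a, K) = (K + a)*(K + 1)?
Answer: 306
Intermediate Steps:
D(a, K) = 3 - (1 + K)*(K + a) (D(a, K) = 3 - (K + a)*(K + 1) = 3 - (K + a)*(1 + K) = 3 - (1 + K)*(K + a))
-21 + D(7, 7)*(-5 + 2) = -21 + (3 - 1*7 - 1*7 - 1*7**2 - 1*7*7)*(-5 + 2) = -21 + (3 - 7 - 7 - 1*49 - 49)*(-3) = -21 + (3 - 7 - 7 - 49 - 49)*(-3) = -21 - 109*(-3) = -21 + 327 = 306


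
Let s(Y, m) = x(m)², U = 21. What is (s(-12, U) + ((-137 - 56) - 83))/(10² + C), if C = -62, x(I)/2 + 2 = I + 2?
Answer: 744/19 ≈ 39.158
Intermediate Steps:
x(I) = 2*I (x(I) = -4 + 2*(I + 2) = -4 + 2*(2 + I) = -4 + (4 + 2*I) = 2*I)
s(Y, m) = 4*m² (s(Y, m) = (2*m)² = 4*m²)
(s(-12, U) + ((-137 - 56) - 83))/(10² + C) = (4*21² + ((-137 - 56) - 83))/(10² - 62) = (4*441 + (-193 - 83))/(100 - 62) = (1764 - 276)/38 = 1488*(1/38) = 744/19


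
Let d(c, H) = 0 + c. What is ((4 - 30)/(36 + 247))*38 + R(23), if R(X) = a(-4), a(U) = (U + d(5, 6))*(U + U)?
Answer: -3252/283 ≈ -11.491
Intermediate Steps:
d(c, H) = c
a(U) = 2*U*(5 + U) (a(U) = (U + 5)*(U + U) = (5 + U)*(2*U) = 2*U*(5 + U))
R(X) = -8 (R(X) = 2*(-4)*(5 - 4) = 2*(-4)*1 = -8)
((4 - 30)/(36 + 247))*38 + R(23) = ((4 - 30)/(36 + 247))*38 - 8 = -26/283*38 - 8 = -988/283 - 8 = -3252/283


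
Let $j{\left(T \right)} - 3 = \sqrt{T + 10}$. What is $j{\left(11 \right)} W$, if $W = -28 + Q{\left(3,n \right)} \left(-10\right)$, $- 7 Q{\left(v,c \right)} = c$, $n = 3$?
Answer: $- \frac{498}{7} - \frac{166 \sqrt{21}}{7} \approx -179.82$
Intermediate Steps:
$Q{\left(v,c \right)} = - \frac{c}{7}$
$j{\left(T \right)} = 3 + \sqrt{10 + T}$ ($j{\left(T \right)} = 3 + \sqrt{T + 10} = 3 + \sqrt{10 + T}$)
$W = - \frac{166}{7}$ ($W = -28 + \left(- \frac{1}{7}\right) 3 \left(-10\right) = -28 - - \frac{30}{7} = -28 + \frac{30}{7} = - \frac{166}{7} \approx -23.714$)
$j{\left(11 \right)} W = \left(3 + \sqrt{10 + 11}\right) \left(- \frac{166}{7}\right) = \left(3 + \sqrt{21}\right) \left(- \frac{166}{7}\right) = - \frac{498}{7} - \frac{166 \sqrt{21}}{7}$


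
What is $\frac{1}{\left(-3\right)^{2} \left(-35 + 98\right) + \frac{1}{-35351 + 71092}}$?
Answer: $\frac{35741}{20265148} \approx 0.0017637$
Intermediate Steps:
$\frac{1}{\left(-3\right)^{2} \left(-35 + 98\right) + \frac{1}{-35351 + 71092}} = \frac{1}{9 \cdot 63 + \frac{1}{35741}} = \frac{1}{567 + \frac{1}{35741}} = \frac{1}{\frac{20265148}{35741}} = \frac{35741}{20265148}$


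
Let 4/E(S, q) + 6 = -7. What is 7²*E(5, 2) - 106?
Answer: -1574/13 ≈ -121.08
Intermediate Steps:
E(S, q) = -4/13 (E(S, q) = 4/(-6 - 7) = 4/(-13) = 4*(-1/13) = -4/13)
7²*E(5, 2) - 106 = 7²*(-4/13) - 106 = 49*(-4/13) - 106 = -196/13 - 106 = -1574/13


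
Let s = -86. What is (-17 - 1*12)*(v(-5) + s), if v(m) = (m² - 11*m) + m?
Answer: 319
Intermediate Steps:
v(m) = m² - 10*m
(-17 - 1*12)*(v(-5) + s) = (-17 - 1*12)*(-5*(-10 - 5) - 86) = (-17 - 12)*(-5*(-15) - 86) = -29*(75 - 86) = -29*(-11) = 319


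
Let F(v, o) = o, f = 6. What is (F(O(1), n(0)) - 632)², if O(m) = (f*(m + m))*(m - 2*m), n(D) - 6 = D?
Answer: 391876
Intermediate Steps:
n(D) = 6 + D
O(m) = -12*m² (O(m) = (6*(m + m))*(m - 2*m) = (6*(2*m))*(-m) = (12*m)*(-m) = -12*m²)
(F(O(1), n(0)) - 632)² = ((6 + 0) - 632)² = (6 - 632)² = (-626)² = 391876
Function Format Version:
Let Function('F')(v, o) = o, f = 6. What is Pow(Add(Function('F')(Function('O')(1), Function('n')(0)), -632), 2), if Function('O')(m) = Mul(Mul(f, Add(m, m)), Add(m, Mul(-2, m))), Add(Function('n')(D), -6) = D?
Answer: 391876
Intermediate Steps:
Function('n')(D) = Add(6, D)
Function('O')(m) = Mul(-12, Pow(m, 2)) (Function('O')(m) = Mul(Mul(6, Add(m, m)), Add(m, Mul(-2, m))) = Mul(Mul(6, Mul(2, m)), Mul(-1, m)) = Mul(Mul(12, m), Mul(-1, m)) = Mul(-12, Pow(m, 2)))
Pow(Add(Function('F')(Function('O')(1), Function('n')(0)), -632), 2) = Pow(Add(Add(6, 0), -632), 2) = Pow(Add(6, -632), 2) = Pow(-626, 2) = 391876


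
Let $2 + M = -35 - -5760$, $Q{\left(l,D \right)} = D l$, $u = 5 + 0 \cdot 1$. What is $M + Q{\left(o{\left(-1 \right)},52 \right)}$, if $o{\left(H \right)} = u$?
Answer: $5983$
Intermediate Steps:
$u = 5$ ($u = 5 + 0 = 5$)
$o{\left(H \right)} = 5$
$M = 5723$ ($M = -2 - -5725 = -2 + \left(-35 + 5760\right) = -2 + 5725 = 5723$)
$M + Q{\left(o{\left(-1 \right)},52 \right)} = 5723 + 52 \cdot 5 = 5723 + 260 = 5983$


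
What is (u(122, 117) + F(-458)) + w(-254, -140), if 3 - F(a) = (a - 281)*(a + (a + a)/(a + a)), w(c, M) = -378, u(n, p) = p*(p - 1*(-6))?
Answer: -323707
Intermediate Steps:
u(n, p) = p*(6 + p) (u(n, p) = p*(p + 6) = p*(6 + p))
F(a) = 3 - (1 + a)*(-281 + a) (F(a) = 3 - (a - 281)*(a + (a + a)/(a + a)) = 3 - (-281 + a)*(a + (2*a)/((2*a))) = 3 - (-281 + a)*(a + (2*a)*(1/(2*a))) = 3 - (-281 + a)*(a + 1) = 3 - (-281 + a)*(1 + a) = 3 - (1 + a)*(-281 + a))
(u(122, 117) + F(-458)) + w(-254, -140) = (117*(6 + 117) + (284 - 1*(-458)**2 + 280*(-458))) - 378 = (117*123 + (284 - 1*209764 - 128240)) - 378 = (14391 + (284 - 209764 - 128240)) - 378 = (14391 - 337720) - 378 = -323329 - 378 = -323707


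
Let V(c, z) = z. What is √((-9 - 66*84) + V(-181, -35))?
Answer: 2*I*√1397 ≈ 74.753*I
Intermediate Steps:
√((-9 - 66*84) + V(-181, -35)) = √((-9 - 66*84) - 35) = √((-9 - 5544) - 35) = √(-5553 - 35) = √(-5588) = 2*I*√1397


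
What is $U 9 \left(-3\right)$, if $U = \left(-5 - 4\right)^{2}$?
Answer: $-2187$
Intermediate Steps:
$U = 81$ ($U = \left(-9\right)^{2} = 81$)
$U 9 \left(-3\right) = 81 \cdot 9 \left(-3\right) = 729 \left(-3\right) = -2187$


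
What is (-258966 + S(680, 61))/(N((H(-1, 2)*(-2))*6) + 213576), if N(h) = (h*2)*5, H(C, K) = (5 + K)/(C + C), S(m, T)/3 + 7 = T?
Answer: -21567/17833 ≈ -1.2094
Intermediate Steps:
S(m, T) = -21 + 3*T
H(C, K) = (5 + K)/(2*C) (H(C, K) = (5 + K)/((2*C)) = (5 + K)*(1/(2*C)) = (5 + K)/(2*C))
N(h) = 10*h (N(h) = (2*h)*5 = 10*h)
(-258966 + S(680, 61))/(N((H(-1, 2)*(-2))*6) + 213576) = (-258966 + (-21 + 3*61))/(10*((((½)*(5 + 2)/(-1))*(-2))*6) + 213576) = (-258966 + (-21 + 183))/(10*((((½)*(-1)*7)*(-2))*6) + 213576) = (-258966 + 162)/(10*(-7/2*(-2)*6) + 213576) = -258804/(10*(7*6) + 213576) = -258804/(10*42 + 213576) = -258804/(420 + 213576) = -258804/213996 = -258804*1/213996 = -21567/17833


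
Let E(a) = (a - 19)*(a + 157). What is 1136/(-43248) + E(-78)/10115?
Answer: -1260662/1608285 ≈ -0.78385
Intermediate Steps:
E(a) = (-19 + a)*(157 + a)
1136/(-43248) + E(-78)/10115 = 1136/(-43248) + (-2983 + (-78)² + 138*(-78))/10115 = 1136*(-1/43248) + (-2983 + 6084 - 10764)*(1/10115) = -71/2703 - 7663*1/10115 = -71/2703 - 7663/10115 = -1260662/1608285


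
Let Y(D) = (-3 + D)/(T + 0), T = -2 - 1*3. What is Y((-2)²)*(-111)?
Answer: 111/5 ≈ 22.200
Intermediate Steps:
T = -5 (T = -2 - 3 = -5)
Y(D) = ⅗ - D/5 (Y(D) = (-3 + D)/(-5 + 0) = (-3 + D)/(-5) = (-3 + D)*(-⅕) = ⅗ - D/5)
Y((-2)²)*(-111) = (⅗ - ⅕*(-2)²)*(-111) = (⅗ - ⅕*4)*(-111) = (⅗ - ⅘)*(-111) = -⅕*(-111) = 111/5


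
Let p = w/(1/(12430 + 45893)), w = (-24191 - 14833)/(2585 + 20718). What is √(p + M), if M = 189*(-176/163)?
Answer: 24*I*√2451560854817802/3798389 ≈ 312.85*I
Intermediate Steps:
w = -39024/23303 ≈ -1.6746
M = -33264/163 (M = 189*(-176*1/163) = 189*(-176/163) = -33264/163 ≈ -204.07)
p = -2275996752/23303 (p = -39024/(23303*(1/(12430 + 45893))) = -39024/(23303*(1/58323)) = -39024/(23303*1/58323) = -39024/23303*58323 = -2275996752/23303 ≈ -97670.)
√(p + M) = √(-2275996752/23303 - 33264/163) = √(-371762621568/3798389) = 24*I*√2451560854817802/3798389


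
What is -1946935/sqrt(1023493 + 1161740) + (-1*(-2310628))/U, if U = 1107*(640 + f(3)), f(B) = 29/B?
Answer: 2310628/719181 - 1946935*sqrt(2185233)/2185233 ≈ -1313.8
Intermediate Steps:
U = 719181 (U = 1107*(640 + 29/3) = 1107*(1949/3) = 719181)
-1946935/sqrt(1023493 + 1161740) + (-1*(-2310628))/U = -1946935/sqrt(1023493 + 1161740) - 1*(-2310628)/719181 = -1946935*sqrt(2185233)/2185233 + 2310628*(1/719181) = -1946935*sqrt(2185233)/2185233 + 2310628/719181 = 2310628/719181 - 1946935*sqrt(2185233)/2185233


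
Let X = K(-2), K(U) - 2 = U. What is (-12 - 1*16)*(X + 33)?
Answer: -924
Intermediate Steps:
K(U) = 2 + U
X = 0 (X = 2 - 2 = 0)
(-12 - 1*16)*(X + 33) = (-12 - 1*16)*(0 + 33) = (-12 - 16)*33 = -28*33 = -924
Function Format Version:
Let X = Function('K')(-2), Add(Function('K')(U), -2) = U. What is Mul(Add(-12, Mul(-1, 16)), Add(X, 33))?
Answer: -924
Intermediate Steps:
Function('K')(U) = Add(2, U)
X = 0 (X = Add(2, -2) = 0)
Mul(Add(-12, Mul(-1, 16)), Add(X, 33)) = Mul(Add(-12, Mul(-1, 16)), Add(0, 33)) = Mul(Add(-12, -16), 33) = Mul(-28, 33) = -924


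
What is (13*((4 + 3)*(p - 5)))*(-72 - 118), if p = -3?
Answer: 138320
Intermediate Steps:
(13*((4 + 3)*(p - 5)))*(-72 - 118) = (13*((4 + 3)*(-3 - 5)))*(-72 - 118) = (13*(7*(-8)))*(-190) = (13*(-56))*(-190) = -728*(-190) = 138320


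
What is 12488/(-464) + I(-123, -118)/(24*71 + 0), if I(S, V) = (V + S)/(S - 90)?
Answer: -283277047/10525608 ≈ -26.913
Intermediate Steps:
I(S, V) = (S + V)/(-90 + S)
12488/(-464) + I(-123, -118)/(24*71 + 0) = 12488/(-464) + ((-123 - 118)/(-90 - 123))/(24*71 + 0) = 12488*(-1/464) + (-241/(-213))/(1704 + 0) = -1561/58 - 1/213*(-241)/1704 = -1561/58 + (241/213)*(1/1704) = -1561/58 + 241/362952 = -283277047/10525608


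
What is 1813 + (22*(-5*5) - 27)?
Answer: 1236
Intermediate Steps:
1813 + (22*(-5*5) - 27) = 1813 + (22*(-25) - 27) = 1813 + (-550 - 27) = 1813 - 577 = 1236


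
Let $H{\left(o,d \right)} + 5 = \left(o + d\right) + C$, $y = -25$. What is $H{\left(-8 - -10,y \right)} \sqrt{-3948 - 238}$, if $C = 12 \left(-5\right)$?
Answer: $- 88 i \sqrt{4186} \approx - 5693.5 i$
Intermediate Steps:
$C = -60$
$H{\left(o,d \right)} = -65 + d + o$ ($H{\left(o,d \right)} = -5 - \left(60 - d - o\right) = -5 + \left(-60 + d + o\right) = -65 + d + o$)
$H{\left(-8 - -10,y \right)} \sqrt{-3948 - 238} = \left(-65 - 25 - -2\right) \sqrt{-3948 - 238} = \left(-65 - 25 + \left(-8 + 10\right)\right) \sqrt{-4186} = \left(-65 - 25 + 2\right) i \sqrt{4186} = - 88 i \sqrt{4186}$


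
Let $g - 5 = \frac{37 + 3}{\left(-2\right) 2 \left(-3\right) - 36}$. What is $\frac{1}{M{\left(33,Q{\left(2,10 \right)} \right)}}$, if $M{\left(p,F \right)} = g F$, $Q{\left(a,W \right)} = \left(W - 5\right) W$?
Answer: $\frac{3}{500} \approx 0.006$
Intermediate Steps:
$Q{\left(a,W \right)} = W \left(-5 + W\right)$ ($Q{\left(a,W \right)} = \left(-5 + W\right) W = W \left(-5 + W\right)$)
$g = \frac{10}{3}$ ($g = 5 + \frac{37 + 3}{\left(-2\right) 2 \left(-3\right) - 36} = 5 + \frac{40}{\left(-4\right) \left(-3\right) - 36} = 5 + \frac{40}{12 - 36} = 5 + \frac{40}{-24} = 5 + 40 \left(- \frac{1}{24}\right) = 5 - \frac{5}{3} = \frac{10}{3} \approx 3.3333$)
$M{\left(p,F \right)} = \frac{10 F}{3}$
$\frac{1}{M{\left(33,Q{\left(2,10 \right)} \right)}} = \frac{1}{\frac{10}{3} \cdot 10 \left(-5 + 10\right)} = \frac{1}{\frac{10}{3} \cdot 10 \cdot 5} = \frac{1}{\frac{10}{3} \cdot 50} = \frac{1}{\frac{500}{3}} = \frac{3}{500}$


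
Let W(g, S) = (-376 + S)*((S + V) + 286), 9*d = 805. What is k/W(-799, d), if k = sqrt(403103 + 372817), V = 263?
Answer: -162*sqrt(48495)/7409467 ≈ -0.0048148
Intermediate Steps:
d = 805/9 (d = (1/9)*805 = 805/9 ≈ 89.444)
k = 4*sqrt(48495) (k = sqrt(775920) = 4*sqrt(48495) ≈ 880.86)
W(g, S) = (-376 + S)*(549 + S) (W(g, S) = (-376 + S)*((S + 263) + 286) = (-376 + S)*((263 + S) + 286) = (-376 + S)*(549 + S))
k/W(-799, d) = (4*sqrt(48495))/(-206424 + (805/9)**2 + 173*(805/9)) = (4*sqrt(48495))/(-206424 + 648025/81 + 139265/9) = (4*sqrt(48495))/(-14818934/81) = (4*sqrt(48495))*(-81/14818934) = -162*sqrt(48495)/7409467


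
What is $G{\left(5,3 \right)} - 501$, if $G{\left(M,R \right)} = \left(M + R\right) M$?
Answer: $-461$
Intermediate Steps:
$G{\left(M,R \right)} = M \left(M + R\right)$
$G{\left(5,3 \right)} - 501 = 5 \left(5 + 3\right) - 501 = 5 \cdot 8 - 501 = 40 - 501 = -461$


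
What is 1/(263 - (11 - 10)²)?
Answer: 1/262 ≈ 0.0038168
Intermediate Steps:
1/(263 - (11 - 10)²) = 1/(263 - 1*1²) = 1/(263 - 1*1) = 1/(263 - 1) = 1/262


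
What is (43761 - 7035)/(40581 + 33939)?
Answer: 6121/12420 ≈ 0.49283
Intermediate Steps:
(43761 - 7035)/(40581 + 33939) = 36726/74520 = 36726*(1/74520) = 6121/12420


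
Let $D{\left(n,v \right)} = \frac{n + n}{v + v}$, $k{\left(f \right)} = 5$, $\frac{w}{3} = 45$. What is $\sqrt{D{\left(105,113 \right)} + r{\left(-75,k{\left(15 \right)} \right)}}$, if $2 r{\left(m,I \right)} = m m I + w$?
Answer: $\frac{\sqrt{180437835}}{113} \approx 118.87$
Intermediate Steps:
$w = 135$ ($w = 3 \cdot 45 = 135$)
$D{\left(n,v \right)} = \frac{n}{v}$ ($D{\left(n,v \right)} = \frac{2 n}{2 v} = 2 n \frac{1}{2 v} = \frac{n}{v}$)
$r{\left(m,I \right)} = \frac{135}{2} + \frac{I m^{2}}{2}$ ($r{\left(m,I \right)} = \frac{m m I + 135}{2} = \frac{m^{2} I + 135}{2} = \frac{I m^{2} + 135}{2} = \frac{135 + I m^{2}}{2} = \frac{135}{2} + \frac{I m^{2}}{2}$)
$\sqrt{D{\left(105,113 \right)} + r{\left(-75,k{\left(15 \right)} \right)}} = \sqrt{\frac{105}{113} + \left(\frac{135}{2} + \frac{1}{2} \cdot 5 \left(-75\right)^{2}\right)} = \sqrt{105 \cdot \frac{1}{113} + \left(\frac{135}{2} + \frac{1}{2} \cdot 5 \cdot 5625\right)} = \sqrt{\frac{105}{113} + \left(\frac{135}{2} + \frac{28125}{2}\right)} = \sqrt{\frac{105}{113} + 14130} = \sqrt{\frac{1596795}{113}} = \frac{\sqrt{180437835}}{113}$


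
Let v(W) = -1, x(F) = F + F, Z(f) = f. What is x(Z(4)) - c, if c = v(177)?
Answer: 9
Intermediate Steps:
x(F) = 2*F
c = -1
x(Z(4)) - c = 2*4 - 1*(-1) = 8 + 1 = 9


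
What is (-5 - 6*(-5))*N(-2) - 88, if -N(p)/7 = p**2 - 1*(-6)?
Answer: -1838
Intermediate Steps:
N(p) = -42 - 7*p**2 (N(p) = -7*(p**2 - 1*(-6)) = -7*(p**2 + 6) = -7*(6 + p**2) = -42 - 7*p**2)
(-5 - 6*(-5))*N(-2) - 88 = (-5 - 6*(-5))*(-42 - 7*(-2)**2) - 88 = (-5 + 30)*(-42 - 7*4) - 88 = 25*(-42 - 28) - 88 = 25*(-70) - 88 = -1750 - 88 = -1838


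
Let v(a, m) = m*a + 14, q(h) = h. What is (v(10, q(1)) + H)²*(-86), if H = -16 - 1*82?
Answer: -470936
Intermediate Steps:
v(a, m) = 14 + a*m (v(a, m) = a*m + 14 = 14 + a*m)
H = -98 (H = -16 - 82 = -98)
(v(10, q(1)) + H)²*(-86) = ((14 + 10*1) - 98)²*(-86) = ((14 + 10) - 98)²*(-86) = (24 - 98)²*(-86) = (-74)²*(-86) = 5476*(-86) = -470936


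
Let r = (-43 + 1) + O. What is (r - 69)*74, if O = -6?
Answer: -8658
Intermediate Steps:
r = -48 (r = (-43 + 1) - 6 = -42 - 6 = -48)
(r - 69)*74 = (-48 - 69)*74 = -117*74 = -8658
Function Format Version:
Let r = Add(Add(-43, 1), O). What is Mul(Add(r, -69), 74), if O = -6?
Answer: -8658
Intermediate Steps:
r = -48 (r = Add(Add(-43, 1), -6) = Add(-42, -6) = -48)
Mul(Add(r, -69), 74) = Mul(Add(-48, -69), 74) = Mul(-117, 74) = -8658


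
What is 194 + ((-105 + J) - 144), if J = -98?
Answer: -153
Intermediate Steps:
194 + ((-105 + J) - 144) = 194 + ((-105 - 98) - 144) = 194 + (-203 - 144) = 194 - 347 = -153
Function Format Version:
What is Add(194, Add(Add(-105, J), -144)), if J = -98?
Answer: -153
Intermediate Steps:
Add(194, Add(Add(-105, J), -144)) = Add(194, Add(Add(-105, -98), -144)) = Add(194, Add(-203, -144)) = Add(194, -347) = -153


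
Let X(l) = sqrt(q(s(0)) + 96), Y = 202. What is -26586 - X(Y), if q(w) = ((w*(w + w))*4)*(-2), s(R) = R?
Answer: -26586 - 4*sqrt(6) ≈ -26596.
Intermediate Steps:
q(w) = -16*w**2 (q(w) = ((w*(2*w))*4)*(-2) = ((2*w**2)*4)*(-2) = (8*w**2)*(-2) = -16*w**2)
X(l) = 4*sqrt(6) (X(l) = sqrt(-16*0**2 + 96) = sqrt(-16*0 + 96) = sqrt(0 + 96) = sqrt(96) = 4*sqrt(6))
-26586 - X(Y) = -26586 - 4*sqrt(6)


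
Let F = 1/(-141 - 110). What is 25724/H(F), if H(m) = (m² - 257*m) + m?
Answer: 1620637724/64257 ≈ 25221.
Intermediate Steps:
F = -1/251 (F = 1/(-251) = -1/251 ≈ -0.0039841)
H(m) = m² - 256*m
25724/H(F) = 25724/((-(-256 - 1/251)/251)) = 25724/((-1/251*(-64257/251))) = 25724/(64257/63001) = 25724*(63001/64257) = 1620637724/64257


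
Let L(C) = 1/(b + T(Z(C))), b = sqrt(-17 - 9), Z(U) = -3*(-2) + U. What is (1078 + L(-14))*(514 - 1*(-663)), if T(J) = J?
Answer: 57091562/45 - 1177*I*sqrt(26)/90 ≈ 1.2687e+6 - 66.684*I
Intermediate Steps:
Z(U) = 6 + U
b = I*sqrt(26) (b = sqrt(-26) = I*sqrt(26) ≈ 5.099*I)
L(C) = 1/(6 + C + I*sqrt(26)) (L(C) = 1/(I*sqrt(26) + (6 + C)) = 1/(6 + C + I*sqrt(26)))
(1078 + L(-14))*(514 - 1*(-663)) = (1078 + 1/(6 - 14 + I*sqrt(26)))*(514 - 1*(-663)) = (1078 + 1/(-8 + I*sqrt(26)))*(514 + 663) = (1078 + 1/(-8 + I*sqrt(26)))*1177 = 1268806 + 1177/(-8 + I*sqrt(26))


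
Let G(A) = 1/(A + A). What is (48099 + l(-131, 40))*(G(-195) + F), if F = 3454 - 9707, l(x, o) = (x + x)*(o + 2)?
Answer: -6030833383/26 ≈ -2.3196e+8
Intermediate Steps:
l(x, o) = 2*x*(2 + o) (l(x, o) = (2*x)*(2 + o) = 2*x*(2 + o))
G(A) = 1/(2*A)
F = -6253
(48099 + l(-131, 40))*(G(-195) + F) = (48099 + 2*(-131)*(2 + 40))*((½)/(-195) - 6253) = (48099 + 2*(-131)*42)*((½)*(-1/195) - 6253) = (48099 - 11004)*(-1/390 - 6253) = 37095*(-2438671/390) = -6030833383/26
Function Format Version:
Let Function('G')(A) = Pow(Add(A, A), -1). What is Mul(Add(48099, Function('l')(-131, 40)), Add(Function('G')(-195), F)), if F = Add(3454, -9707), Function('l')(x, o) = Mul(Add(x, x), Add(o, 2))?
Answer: Rational(-6030833383, 26) ≈ -2.3196e+8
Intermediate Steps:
Function('l')(x, o) = Mul(2, x, Add(2, o)) (Function('l')(x, o) = Mul(Mul(2, x), Add(2, o)) = Mul(2, x, Add(2, o)))
Function('G')(A) = Mul(Rational(1, 2), Pow(A, -1)) (Function('G')(A) = Pow(Mul(2, A), -1) = Mul(Rational(1, 2), Pow(A, -1)))
F = -6253
Mul(Add(48099, Function('l')(-131, 40)), Add(Function('G')(-195), F)) = Mul(Add(48099, Mul(2, -131, Add(2, 40))), Add(Mul(Rational(1, 2), Pow(-195, -1)), -6253)) = Mul(Add(48099, Mul(2, -131, 42)), Add(Mul(Rational(1, 2), Rational(-1, 195)), -6253)) = Mul(Add(48099, -11004), Add(Rational(-1, 390), -6253)) = Mul(37095, Rational(-2438671, 390)) = Rational(-6030833383, 26)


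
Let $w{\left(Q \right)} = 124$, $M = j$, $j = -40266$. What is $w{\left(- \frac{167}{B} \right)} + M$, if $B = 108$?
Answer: $-40142$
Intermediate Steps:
$M = -40266$
$w{\left(- \frac{167}{B} \right)} + M = 124 - 40266 = -40142$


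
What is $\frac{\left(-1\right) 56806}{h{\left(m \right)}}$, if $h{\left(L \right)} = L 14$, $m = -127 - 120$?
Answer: $\frac{28403}{1729} \approx 16.427$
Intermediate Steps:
$m = -247$ ($m = -127 - 120 = -247$)
$h{\left(L \right)} = 14 L$
$\frac{\left(-1\right) 56806}{h{\left(m \right)}} = \frac{\left(-1\right) 56806}{14 \left(-247\right)} = - \frac{56806}{-3458} = \left(-56806\right) \left(- \frac{1}{3458}\right) = \frac{28403}{1729}$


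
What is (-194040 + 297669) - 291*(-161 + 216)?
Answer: 87624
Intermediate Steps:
(-194040 + 297669) - 291*(-161 + 216) = 103629 - 291*55 = 103629 - 16005 = 87624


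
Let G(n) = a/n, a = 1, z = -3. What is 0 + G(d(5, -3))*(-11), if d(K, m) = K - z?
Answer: -11/8 ≈ -1.3750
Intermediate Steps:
d(K, m) = 3 + K (d(K, m) = K - 1*(-3) = K + 3 = 3 + K)
G(n) = 1/n
0 + G(d(5, -3))*(-11) = 0 - 11/(3 + 5) = 0 - 11/8 = -11/8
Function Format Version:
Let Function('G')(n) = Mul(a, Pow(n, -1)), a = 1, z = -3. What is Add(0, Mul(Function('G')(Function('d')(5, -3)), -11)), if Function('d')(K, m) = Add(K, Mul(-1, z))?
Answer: Rational(-11, 8) ≈ -1.3750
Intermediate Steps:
Function('d')(K, m) = Add(3, K) (Function('d')(K, m) = Add(K, Mul(-1, -3)) = Add(K, 3) = Add(3, K))
Function('G')(n) = Pow(n, -1) (Function('G')(n) = Mul(1, Pow(n, -1)) = Pow(n, -1))
Add(0, Mul(Function('G')(Function('d')(5, -3)), -11)) = Add(0, Mul(Pow(Add(3, 5), -1), -11)) = Add(0, Mul(Pow(8, -1), -11)) = Add(0, Mul(Rational(1, 8), -11)) = Add(0, Rational(-11, 8)) = Rational(-11, 8)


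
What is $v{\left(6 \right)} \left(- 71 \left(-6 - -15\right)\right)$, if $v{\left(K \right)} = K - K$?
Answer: $0$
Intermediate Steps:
$v{\left(K \right)} = 0$
$v{\left(6 \right)} \left(- 71 \left(-6 - -15\right)\right) = 0 \left(- 71 \left(-6 - -15\right)\right) = 0 \left(- 71 \left(-6 + 15\right)\right) = 0 \left(\left(-71\right) 9\right) = 0 \left(-639\right) = 0$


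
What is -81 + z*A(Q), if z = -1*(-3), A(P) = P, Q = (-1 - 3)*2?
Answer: -105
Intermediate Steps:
Q = -8 (Q = -4*2 = -8)
z = 3
-81 + z*A(Q) = -81 + 3*(-8) = -81 - 24 = -105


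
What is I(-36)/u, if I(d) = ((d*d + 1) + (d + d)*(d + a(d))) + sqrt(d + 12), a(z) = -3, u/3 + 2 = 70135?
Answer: 4105/210399 + 2*I*sqrt(6)/210399 ≈ 0.019511 + 2.3284e-5*I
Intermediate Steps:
u = 210399 (u = -6 + 3*70135 = -6 + 210405 = 210399)
I(d) = 1 + d**2 + sqrt(12 + d) + 2*d*(-3 + d) (I(d) = ((d*d + 1) + (d + d)*(d - 3)) + sqrt(d + 12) = ((d**2 + 1) + (2*d)*(-3 + d)) + sqrt(12 + d) = ((1 + d**2) + 2*d*(-3 + d)) + sqrt(12 + d) = (1 + d**2 + 2*d*(-3 + d)) + sqrt(12 + d) = 1 + d**2 + sqrt(12 + d) + 2*d*(-3 + d))
I(-36)/u = (1 + sqrt(12 - 36) - 6*(-36) + 3*(-36)**2)/210399 = (1 + sqrt(-24) + 216 + 3*1296)*(1/210399) = (1 + 2*I*sqrt(6) + 216 + 3888)*(1/210399) = (4105 + 2*I*sqrt(6))*(1/210399) = 4105/210399 + 2*I*sqrt(6)/210399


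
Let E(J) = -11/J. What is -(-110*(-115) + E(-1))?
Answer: -12661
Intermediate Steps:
-(-110*(-115) + E(-1)) = -(-110*(-115) - 11/(-1)) = -(12650 - 11*(-1)) = -(12650 + 11) = -1*12661 = -12661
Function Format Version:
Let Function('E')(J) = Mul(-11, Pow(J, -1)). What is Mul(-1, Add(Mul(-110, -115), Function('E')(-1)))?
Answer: -12661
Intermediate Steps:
Mul(-1, Add(Mul(-110, -115), Function('E')(-1))) = Mul(-1, Add(Mul(-110, -115), Mul(-11, Pow(-1, -1)))) = Mul(-1, Add(12650, Mul(-11, -1))) = Mul(-1, Add(12650, 11)) = Mul(-1, 12661) = -12661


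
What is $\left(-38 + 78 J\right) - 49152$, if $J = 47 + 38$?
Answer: $-42560$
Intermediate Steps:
$J = 85$
$\left(-38 + 78 J\right) - 49152 = \left(-38 + 78 \cdot 85\right) - 49152 = \left(-38 + 6630\right) - 49152 = 6592 - 49152 = -42560$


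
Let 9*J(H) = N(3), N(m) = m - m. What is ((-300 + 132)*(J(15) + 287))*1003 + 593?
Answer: -48360055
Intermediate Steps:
N(m) = 0
J(H) = 0 (J(H) = (⅑)*0 = 0)
((-300 + 132)*(J(15) + 287))*1003 + 593 = ((-300 + 132)*(0 + 287))*1003 + 593 = -168*287*1003 + 593 = -48216*1003 + 593 = -48360648 + 593 = -48360055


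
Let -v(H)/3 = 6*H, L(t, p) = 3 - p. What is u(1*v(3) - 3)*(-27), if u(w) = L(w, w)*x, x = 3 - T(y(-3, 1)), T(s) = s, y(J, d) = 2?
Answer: -1620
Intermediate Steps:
v(H) = -18*H
x = 1 (x = 3 - 1*2 = 3 - 2 = 1)
u(w) = 3 - w (u(w) = (3 - w)*1 = 3 - w)
u(1*v(3) - 3)*(-27) = (3 - (1*(-18*3) - 3))*(-27) = (3 - (1*(-54) - 3))*(-27) = (3 - (-54 - 3))*(-27) = (3 - 1*(-57))*(-27) = (3 + 57)*(-27) = 60*(-27) = -1620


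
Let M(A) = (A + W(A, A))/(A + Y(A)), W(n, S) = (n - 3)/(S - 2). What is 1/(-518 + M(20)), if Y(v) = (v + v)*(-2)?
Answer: -1080/559817 ≈ -0.0019292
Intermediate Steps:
W(n, S) = (-3 + n)/(-2 + S)
Y(v) = -4*v (Y(v) = (2*v)*(-2) = -4*v)
M(A) = -(A + (-3 + A)/(-2 + A))/(3*A) (M(A) = (A + (-3 + A)/(-2 + A))/(A - 4*A) = (A + (-3 + A)/(-2 + A))/((-3*A)) = (A + (-3 + A)/(-2 + A))*(-1/(3*A)) = -(A + (-3 + A)/(-2 + A))/(3*A))
1/(-518 + M(20)) = 1/(-518 + (⅓)*(3 + 20 - 1*20²)/(20*(-2 + 20))) = 1/(-518 + (⅓)*(1/20)*(3 + 20 - 1*400)/18) = 1/(-518 + (⅓)*(1/20)*(1/18)*(3 + 20 - 400)) = 1/(-518 + (⅓)*(1/20)*(1/18)*(-377)) = 1/(-518 - 377/1080) = 1/(-559817/1080) = -1080/559817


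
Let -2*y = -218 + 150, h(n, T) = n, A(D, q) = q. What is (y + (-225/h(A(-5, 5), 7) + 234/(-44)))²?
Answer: 128881/484 ≈ 266.28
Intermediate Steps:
y = 34 (y = -(-218 + 150)/2 = -½*(-68) = 34)
(y + (-225/h(A(-5, 5), 7) + 234/(-44)))² = (34 + (-225/5 + 234/(-44)))² = (34 + (-225*⅕ + 234*(-1/44)))² = (34 + (-45 - 117/22))² = (34 - 1107/22)² = (-359/22)² = 128881/484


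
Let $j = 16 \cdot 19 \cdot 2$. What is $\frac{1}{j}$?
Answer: $\frac{1}{608} \approx 0.0016447$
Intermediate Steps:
$j = 608$ ($j = 304 \cdot 2 = 608$)
$\frac{1}{j} = \frac{1}{608}$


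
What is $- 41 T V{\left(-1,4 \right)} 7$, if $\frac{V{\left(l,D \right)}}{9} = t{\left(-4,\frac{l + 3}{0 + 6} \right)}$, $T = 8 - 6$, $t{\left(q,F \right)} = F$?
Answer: $-1722$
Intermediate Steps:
$T = 2$ ($T = 8 - 6 = 2$)
$V{\left(l,D \right)} = \frac{9}{2} + \frac{3 l}{2}$ ($V{\left(l,D \right)} = 9 \frac{l + 3}{0 + 6} = 9 \frac{3 + l}{6} = 9 \left(3 + l\right) \frac{1}{6} = 9 \left(\frac{1}{2} + \frac{l}{6}\right) = \frac{9}{2} + \frac{3 l}{2}$)
$- 41 T V{\left(-1,4 \right)} 7 = \left(-41\right) 2 \left(\frac{9}{2} + \frac{3}{2} \left(-1\right)\right) 7 = - 82 \left(\frac{9}{2} - \frac{3}{2}\right) 7 = - 82 \cdot 3 \cdot 7 = \left(-82\right) 21 = -1722$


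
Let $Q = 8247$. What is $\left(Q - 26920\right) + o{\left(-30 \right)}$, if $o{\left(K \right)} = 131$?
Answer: $-18542$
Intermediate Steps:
$\left(Q - 26920\right) + o{\left(-30 \right)} = \left(8247 - 26920\right) + 131 = -18673 + 131 = -18542$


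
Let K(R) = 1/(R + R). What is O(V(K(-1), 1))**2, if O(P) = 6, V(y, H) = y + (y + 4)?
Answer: 36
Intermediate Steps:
K(R) = 1/(2*R)
V(y, H) = 4 + 2*y (V(y, H) = y + (4 + y) = 4 + 2*y)
O(V(K(-1), 1))**2 = 6**2 = 36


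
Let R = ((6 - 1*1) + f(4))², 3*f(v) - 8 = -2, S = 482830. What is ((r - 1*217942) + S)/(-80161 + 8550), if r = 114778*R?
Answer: -5889010/71611 ≈ -82.236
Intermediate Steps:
f(v) = 2 (f(v) = 8/3 + (⅓)*(-2) = 8/3 - ⅔ = 2)
R = 49 (R = ((6 - 1*1) + 2)² = ((6 - 1) + 2)² = (5 + 2)² = 7² = 49)
r = 5624122 (r = 114778*49 = 5624122)
((r - 1*217942) + S)/(-80161 + 8550) = ((5624122 - 1*217942) + 482830)/(-80161 + 8550) = ((5624122 - 217942) + 482830)/(-71611) = (5406180 + 482830)*(-1/71611) = 5889010*(-1/71611) = -5889010/71611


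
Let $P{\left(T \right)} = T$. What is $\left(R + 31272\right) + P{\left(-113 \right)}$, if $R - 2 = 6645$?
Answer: $37806$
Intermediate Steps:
$R = 6647$ ($R = 2 + 6645 = 6647$)
$\left(R + 31272\right) + P{\left(-113 \right)} = \left(6647 + 31272\right) - 113 = 37919 - 113 = 37806$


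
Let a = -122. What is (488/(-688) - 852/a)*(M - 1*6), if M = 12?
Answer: 98745/2623 ≈ 37.646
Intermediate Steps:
(488/(-688) - 852/a)*(M - 1*6) = (488/(-688) - 852/(-122))*(12 - 1*6) = (488*(-1/688) - 852*(-1/122))*(12 - 6) = (-61/86 + 426/61)*6 = (32915/5246)*6 = 98745/2623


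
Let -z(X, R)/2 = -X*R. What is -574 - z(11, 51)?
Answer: -1696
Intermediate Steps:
z(X, R) = 2*R*X (z(X, R) = -(-2)*X*R = -(-2)*R*X = 2*R*X)
-574 - z(11, 51) = -574 - 2*51*11 = -574 - 1*1122 = -574 - 1122 = -1696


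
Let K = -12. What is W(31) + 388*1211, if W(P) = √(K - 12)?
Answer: 469868 + 2*I*√6 ≈ 4.6987e+5 + 4.899*I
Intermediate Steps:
W(P) = 2*I*√6 (W(P) = √(-12 - 12) = √(-24) = 2*I*√6)
W(31) + 388*1211 = 2*I*√6 + 388*1211 = 2*I*√6 + 469868 = 469868 + 2*I*√6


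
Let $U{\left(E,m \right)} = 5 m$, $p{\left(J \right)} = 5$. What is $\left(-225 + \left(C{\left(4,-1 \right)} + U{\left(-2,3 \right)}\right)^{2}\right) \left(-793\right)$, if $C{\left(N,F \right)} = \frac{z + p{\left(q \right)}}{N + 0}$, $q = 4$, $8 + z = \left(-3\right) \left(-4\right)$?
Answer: $- \frac{920673}{16} \approx -57542.0$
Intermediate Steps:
$z = 4$ ($z = -8 - -12 = -8 + 12 = 4$)
$C{\left(N,F \right)} = \frac{9}{N}$ ($C{\left(N,F \right)} = \frac{4 + 5}{N + 0} = \frac{9}{N}$)
$\left(-225 + \left(C{\left(4,-1 \right)} + U{\left(-2,3 \right)}\right)^{2}\right) \left(-793\right) = \left(-225 + \left(\frac{9}{4} + 5 \cdot 3\right)^{2}\right) \left(-793\right) = \left(-225 + \left(9 \cdot \frac{1}{4} + 15\right)^{2}\right) \left(-793\right) = \left(-225 + \left(\frac{9}{4} + 15\right)^{2}\right) \left(-793\right) = \left(-225 + \left(\frac{69}{4}\right)^{2}\right) \left(-793\right) = \left(-225 + \frac{4761}{16}\right) \left(-793\right) = \frac{1161}{16} \left(-793\right) = - \frac{920673}{16}$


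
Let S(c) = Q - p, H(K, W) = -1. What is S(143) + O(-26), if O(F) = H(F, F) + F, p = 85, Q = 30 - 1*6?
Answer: -88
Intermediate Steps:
Q = 24 (Q = 30 - 6 = 24)
O(F) = -1 + F
S(c) = -61 (S(c) = 24 - 1*85 = 24 - 85 = -61)
S(143) + O(-26) = -61 + (-1 - 26) = -61 - 27 = -88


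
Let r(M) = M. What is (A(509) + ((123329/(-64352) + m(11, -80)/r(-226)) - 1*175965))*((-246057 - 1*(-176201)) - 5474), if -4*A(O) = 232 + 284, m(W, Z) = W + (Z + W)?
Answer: 48231094386068145/3635888 ≈ 1.3265e+10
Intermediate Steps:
m(W, Z) = Z + 2*W (m(W, Z) = W + (W + Z) = Z + 2*W)
A(O) = -129 (A(O) = -(232 + 284)/4 = -1/4*516 = -129)
(A(509) + ((123329/(-64352) + m(11, -80)/r(-226)) - 1*175965))*((-246057 - 1*(-176201)) - 5474) = (-129 + ((123329/(-64352) + (-80 + 2*11)/(-226)) - 1*175965))*((-246057 - 1*(-176201)) - 5474) = (-129 + ((123329*(-1/64352) + (-80 + 22)*(-1/226)) - 175965))*((-246057 + 176201) - 5474) = (-129 + ((-123329/64352 - 58*(-1/226)) - 175965))*(-69856 - 5474) = (-129 + ((-123329/64352 + 29/113) - 175965))*(-75330) = (-129 + (-12069969/7271776 - 175965))*(-75330) = (-129 - 1279590133809/7271776)*(-75330) = -1280528192913/7271776*(-75330) = 48231094386068145/3635888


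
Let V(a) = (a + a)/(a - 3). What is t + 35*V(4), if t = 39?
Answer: 319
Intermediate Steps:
V(a) = 2*a/(-3 + a) (V(a) = (2*a)/(-3 + a) = 2*a/(-3 + a))
t + 35*V(4) = 39 + 35*(2*4/(-3 + 4)) = 39 + 35*(2*4/1) = 39 + 35*(2*4*1) = 39 + 35*8 = 39 + 280 = 319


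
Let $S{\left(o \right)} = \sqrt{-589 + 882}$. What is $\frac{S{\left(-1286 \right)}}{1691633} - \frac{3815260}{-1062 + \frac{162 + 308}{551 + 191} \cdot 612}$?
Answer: $\frac{707730730}{125091} + \frac{\sqrt{293}}{1691633} \approx 5657.7$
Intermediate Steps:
$S{\left(o \right)} = \sqrt{293}$
$\frac{S{\left(-1286 \right)}}{1691633} - \frac{3815260}{-1062 + \frac{162 + 308}{551 + 191} \cdot 612} = \frac{\sqrt{293}}{1691633} - \frac{3815260}{-1062 + \frac{162 + 308}{551 + 191} \cdot 612} = \sqrt{293} \cdot \frac{1}{1691633} - \frac{3815260}{-1062 + \frac{470}{742} \cdot 612} = \frac{\sqrt{293}}{1691633} - \frac{3815260}{-1062 + 470 \cdot \frac{1}{742} \cdot 612} = \frac{\sqrt{293}}{1691633} - \frac{3815260}{-1062 + \frac{235}{371} \cdot 612} = \frac{\sqrt{293}}{1691633} - \frac{3815260}{-1062 + \frac{143820}{371}} = \frac{\sqrt{293}}{1691633} - \frac{3815260}{- \frac{250182}{371}} = \frac{\sqrt{293}}{1691633} - - \frac{707730730}{125091} = \frac{\sqrt{293}}{1691633} + \frac{707730730}{125091} = \frac{707730730}{125091} + \frac{\sqrt{293}}{1691633}$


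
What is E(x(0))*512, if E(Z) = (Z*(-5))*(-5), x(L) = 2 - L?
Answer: 25600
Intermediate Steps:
E(Z) = 25*Z (E(Z) = -5*Z*(-5) = 25*Z)
E(x(0))*512 = (25*(2 - 1*0))*512 = (25*(2 + 0))*512 = (25*2)*512 = 50*512 = 25600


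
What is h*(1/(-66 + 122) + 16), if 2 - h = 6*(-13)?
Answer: 8970/7 ≈ 1281.4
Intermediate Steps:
h = 80 (h = 2 - 6*(-13) = 2 - 1*(-78) = 2 + 78 = 80)
h*(1/(-66 + 122) + 16) = 80*(1/(-66 + 122) + 16) = 80*(1/56 + 16) = 80*(897/56) = 8970/7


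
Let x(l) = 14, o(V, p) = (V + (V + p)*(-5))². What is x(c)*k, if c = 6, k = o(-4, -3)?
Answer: 13454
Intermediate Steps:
o(V, p) = (-5*p - 4*V)² (o(V, p) = (V + (-5*V - 5*p))² = (-5*p - 4*V)²)
k = 961 (k = (4*(-4) + 5*(-3))² = (-16 - 15)² = (-31)² = 961)
x(c)*k = 14*961 = 13454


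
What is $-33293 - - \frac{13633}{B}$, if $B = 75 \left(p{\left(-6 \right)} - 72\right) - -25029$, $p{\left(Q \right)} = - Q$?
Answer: $- \frac{668476514}{20079} \approx -33292.0$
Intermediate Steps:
$B = 20079$ ($B = 75 \left(\left(-1\right) \left(-6\right) - 72\right) - -25029 = 75 \left(6 - 72\right) + 25029 = 75 \left(-66\right) + 25029 = -4950 + 25029 = 20079$)
$-33293 - - \frac{13633}{B} = -33293 - - \frac{13633}{20079} = -33293 + \frac{13633}{20079} = - \frac{668476514}{20079}$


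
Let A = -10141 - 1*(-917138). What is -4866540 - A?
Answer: -5773537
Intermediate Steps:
A = 906997 (A = -10141 + 917138 = 906997)
-4866540 - A = -4866540 - 1*906997 = -4866540 - 906997 = -5773537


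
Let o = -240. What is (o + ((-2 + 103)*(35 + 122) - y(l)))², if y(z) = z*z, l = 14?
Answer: 237807241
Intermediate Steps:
y(z) = z²
(o + ((-2 + 103)*(35 + 122) - y(l)))² = (-240 + ((-2 + 103)*(35 + 122) - 1*14²))² = (-240 + (101*157 - 1*196))² = (-240 + (15857 - 196))² = (-240 + 15661)² = 15421² = 237807241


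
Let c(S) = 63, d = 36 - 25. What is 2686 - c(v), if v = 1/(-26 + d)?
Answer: 2623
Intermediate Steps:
d = 11
v = -1/15 (v = 1/(-26 + 11) = 1/(-15) = -1/15 ≈ -0.066667)
2686 - c(v) = 2686 - 1*63 = 2686 - 63 = 2623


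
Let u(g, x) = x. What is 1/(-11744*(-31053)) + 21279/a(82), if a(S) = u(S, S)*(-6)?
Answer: -15772688183/364686432 ≈ -43.250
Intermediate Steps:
a(S) = -6*S (a(S) = S*(-6) = -6*S)
1/(-11744*(-31053)) + 21279/a(82) = 1/(-11744*(-31053)) + 21279/((-6*82)) = -1/11744*(-1/31053) + 21279/(-492) = 1/364686432 + 21279*(-1/492) = 1/364686432 - 173/4 = -15772688183/364686432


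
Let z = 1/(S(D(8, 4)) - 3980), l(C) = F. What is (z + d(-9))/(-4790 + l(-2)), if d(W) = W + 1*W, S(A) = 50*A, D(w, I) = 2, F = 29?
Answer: 69841/18472680 ≈ 0.0037808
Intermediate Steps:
l(C) = 29
d(W) = 2*W (d(W) = W + W = 2*W)
z = -1/3880 (z = 1/(50*2 - 3980) = 1/(100 - 3980) = 1/(-3880) = -1/3880 ≈ -0.00025773)
(z + d(-9))/(-4790 + l(-2)) = (-1/3880 + 2*(-9))/(-4790 + 29) = (-1/3880 - 18)/(-4761) = -69841/3880*(-1/4761) = 69841/18472680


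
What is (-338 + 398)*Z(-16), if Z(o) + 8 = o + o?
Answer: -2400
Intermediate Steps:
Z(o) = -8 + 2*o (Z(o) = -8 + (o + o) = -8 + 2*o)
(-338 + 398)*Z(-16) = (-338 + 398)*(-8 + 2*(-16)) = 60*(-8 - 32) = 60*(-40) = -2400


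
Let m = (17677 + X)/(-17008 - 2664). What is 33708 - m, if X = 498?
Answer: 663121951/19672 ≈ 33709.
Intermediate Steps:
m = -18175/19672 (m = (17677 + 498)/(-17008 - 2664) = 18175/(-19672) = 18175*(-1/19672) = -18175/19672 ≈ -0.92390)
33708 - m = 33708 - 1*(-18175/19672) = 33708 + 18175/19672 = 663121951/19672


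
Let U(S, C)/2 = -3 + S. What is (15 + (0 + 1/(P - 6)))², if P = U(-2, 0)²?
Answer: 1990921/8836 ≈ 225.32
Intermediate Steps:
U(S, C) = -6 + 2*S (U(S, C) = 2*(-3 + S) = -6 + 2*S)
P = 100 (P = (-6 + 2*(-2))² = (-6 - 4)² = (-10)² = 100)
(15 + (0 + 1/(P - 6)))² = (15 + (0 + 1/(100 - 6)))² = (15 + (0 + 1/94))² = (15 + 1/94)² = (1411/94)² = 1990921/8836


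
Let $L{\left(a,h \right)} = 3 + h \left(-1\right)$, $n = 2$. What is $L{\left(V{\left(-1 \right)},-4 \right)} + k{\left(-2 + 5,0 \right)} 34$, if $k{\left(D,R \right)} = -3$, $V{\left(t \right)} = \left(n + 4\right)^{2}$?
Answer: $-95$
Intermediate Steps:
$V{\left(t \right)} = 36$ ($V{\left(t \right)} = \left(2 + 4\right)^{2} = 6^{2} = 36$)
$L{\left(a,h \right)} = 3 - h$
$L{\left(V{\left(-1 \right)},-4 \right)} + k{\left(-2 + 5,0 \right)} 34 = \left(3 - -4\right) - 102 = \left(3 + 4\right) - 102 = 7 - 102 = -95$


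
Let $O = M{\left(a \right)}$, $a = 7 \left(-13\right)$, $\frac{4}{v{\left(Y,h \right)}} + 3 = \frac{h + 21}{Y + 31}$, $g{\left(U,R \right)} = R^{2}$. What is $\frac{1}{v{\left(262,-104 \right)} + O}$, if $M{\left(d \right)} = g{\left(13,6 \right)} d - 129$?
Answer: $- \frac{481}{1638391} \approx -0.00029358$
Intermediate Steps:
$v{\left(Y,h \right)} = \frac{4}{-3 + \frac{21 + h}{31 + Y}}$ ($v{\left(Y,h \right)} = \frac{4}{-3 + \frac{h + 21}{Y + 31}} = \frac{4}{-3 + \frac{21 + h}{31 + Y}}$)
$a = -91$
$M{\left(d \right)} = -129 + 36 d$ ($M{\left(d \right)} = 6^{2} d - 129 = 36 d - 129 = -129 + 36 d$)
$O = -3405$ ($O = -129 + 36 \left(-91\right) = -129 - 3276 = -3405$)
$\frac{1}{v{\left(262,-104 \right)} + O} = \frac{1}{\frac{4 \left(31 + 262\right)}{-72 - 104 - 786} - 3405} = \frac{1}{4 \frac{1}{-72 - 104 - 786} \cdot 293 - 3405} = \frac{1}{4 \frac{1}{-962} \cdot 293 - 3405} = \frac{1}{4 \left(- \frac{1}{962}\right) 293 - 3405} = \frac{1}{- \frac{586}{481} - 3405} = \frac{1}{- \frac{1638391}{481}} = - \frac{481}{1638391}$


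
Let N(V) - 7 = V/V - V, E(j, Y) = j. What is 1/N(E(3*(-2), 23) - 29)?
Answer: 1/43 ≈ 0.023256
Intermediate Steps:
N(V) = 8 - V (N(V) = 7 + (V/V - V) = 7 + (1 - V) = 8 - V)
1/N(E(3*(-2), 23) - 29) = 1/(8 - (3*(-2) - 29)) = 1/(8 - (-6 - 29)) = 1/(8 - 1*(-35)) = 1/(8 + 35) = 1/43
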